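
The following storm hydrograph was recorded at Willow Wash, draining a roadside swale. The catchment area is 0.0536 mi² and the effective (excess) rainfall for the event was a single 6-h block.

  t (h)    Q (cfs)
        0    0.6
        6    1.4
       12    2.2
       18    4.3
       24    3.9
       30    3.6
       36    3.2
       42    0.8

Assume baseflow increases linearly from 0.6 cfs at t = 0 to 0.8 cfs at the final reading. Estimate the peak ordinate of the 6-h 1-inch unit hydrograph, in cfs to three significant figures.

Direct runoff: 0.00, 0.77, 1.54, 3.61, 3.19, 2.86, 2.43, 0.00 cfs; ΣQ_DR = 14.40 cfs, peak = 3.61 cfs.
Runoff depth d = ΣQ_DR·Δt / A = 14.40 × 21600 / (0.0536 mi²) = 2.498 in.
The 1-inch UH is the DRH scaled by (1 in)/d, so U_p = 3.61 × 1/2.498 = 1.45 cfs.

U_p ≈ 1.45 cfs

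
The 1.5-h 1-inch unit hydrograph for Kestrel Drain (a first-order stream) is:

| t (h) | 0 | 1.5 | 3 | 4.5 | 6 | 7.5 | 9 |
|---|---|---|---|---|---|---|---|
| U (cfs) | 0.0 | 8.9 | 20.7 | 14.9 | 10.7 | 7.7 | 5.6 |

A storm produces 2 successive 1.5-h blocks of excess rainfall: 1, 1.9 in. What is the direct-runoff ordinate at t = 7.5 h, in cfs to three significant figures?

By discrete convolution, Q_j = Σ (P_i / 1 in) · U_{j−i}.
At t = 7.5 h (j=5): Q = (1/1)·7.7 + (1.9/1)·10.7 = 28.0 cfs.

Q ≈ 28.0 cfs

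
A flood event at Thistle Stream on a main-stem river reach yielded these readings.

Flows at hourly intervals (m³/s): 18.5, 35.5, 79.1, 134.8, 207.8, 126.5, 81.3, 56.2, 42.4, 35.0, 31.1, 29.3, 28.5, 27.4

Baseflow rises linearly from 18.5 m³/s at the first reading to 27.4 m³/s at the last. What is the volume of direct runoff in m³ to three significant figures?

V ≈ 2.20 × 10^6 m³

Direct-runoff ordinates (Q − Q_b): 0.00, 16.32, 59.23, 114.25, 186.56, 104.58, 58.69, 32.91, 18.42, 10.34, 5.75, 3.27, 1.78, 0.00 m³/s.
ΣQ_DR = 612.1 m³/s.
With Δt = 1 h = 3600 s, V = ΣQ_DR · Δt = 612.1 × 3600 = 2.20 × 10^6 m³.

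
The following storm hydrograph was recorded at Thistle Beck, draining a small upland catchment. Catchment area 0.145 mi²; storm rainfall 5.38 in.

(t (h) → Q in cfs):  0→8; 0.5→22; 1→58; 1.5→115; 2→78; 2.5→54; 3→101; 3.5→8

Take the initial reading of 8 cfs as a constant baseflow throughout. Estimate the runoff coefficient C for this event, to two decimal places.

ΣQ_DR = 380.0 cfs; V = ΣQ_DR·Δt = 6.840 × 10^5 ft³.
Runoff depth d = V / A = 2.030 in.
C = d / P = 2.030 / 5.38 = 0.38.

C ≈ 0.38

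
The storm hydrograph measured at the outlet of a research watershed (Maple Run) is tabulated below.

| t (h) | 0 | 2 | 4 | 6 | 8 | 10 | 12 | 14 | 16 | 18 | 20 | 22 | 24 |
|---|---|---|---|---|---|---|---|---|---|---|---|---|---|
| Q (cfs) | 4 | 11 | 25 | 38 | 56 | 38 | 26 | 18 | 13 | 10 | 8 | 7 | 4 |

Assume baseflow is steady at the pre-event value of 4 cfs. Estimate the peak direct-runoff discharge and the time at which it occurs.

Subtracting baseflow gives direct-runoff ordinates: 0.0, 7.0, 21.0, 34.0, 52.0, 34.0, 22.0, 14.0, 9.0, 6.0, 4.0, 3.0, 0.0 cfs.
The maximum is 52.0 cfs, occurring at the reading for t = 8 h.

Q_p = 52.0 cfs at t = 8 h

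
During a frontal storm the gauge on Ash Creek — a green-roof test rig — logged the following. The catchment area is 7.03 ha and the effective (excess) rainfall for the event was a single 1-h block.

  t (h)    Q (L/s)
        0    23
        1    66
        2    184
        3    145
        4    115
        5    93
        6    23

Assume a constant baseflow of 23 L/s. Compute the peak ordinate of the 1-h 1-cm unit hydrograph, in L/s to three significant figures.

Direct runoff: 0.0, 43.0, 161.0, 122.0, 92.0, 70.0, 0.0 L/s; ΣQ_DR = 488.0 L/s, peak = 161.0 L/s.
Runoff depth d = ΣQ_DR·Δt / A = 488.0 × 3600 / (7.03 ha) = 24.99 mm.
The 1-cm UH is the DRH scaled by (10 mm)/d, so U_p = 161.0 × 10/24.99 = 64.4 L/s.

U_p ≈ 64.4 L/s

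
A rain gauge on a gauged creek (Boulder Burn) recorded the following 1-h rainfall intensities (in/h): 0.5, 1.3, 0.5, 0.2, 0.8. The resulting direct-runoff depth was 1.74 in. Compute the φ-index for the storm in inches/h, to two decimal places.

φ ≈ 0.34 in/h

Only the 4 blocks with intensity above φ contribute runoff: 0.5, 1.3, 0.5, 0.8 in/h.
Σ(I−φ)·Δt = d  ⇒  (0.5+1.3+0.5+0.8 − 4φ)·1 = 1.74
φ = (3.100 − 1.74/1) / 4 = 0.34 in/h.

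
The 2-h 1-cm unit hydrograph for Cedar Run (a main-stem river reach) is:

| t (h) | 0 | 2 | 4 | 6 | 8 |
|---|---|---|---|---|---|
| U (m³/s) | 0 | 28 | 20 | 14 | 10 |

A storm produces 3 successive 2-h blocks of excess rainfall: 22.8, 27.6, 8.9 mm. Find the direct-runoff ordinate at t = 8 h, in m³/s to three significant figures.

Q ≈ 79.2 m³/s

By discrete convolution, Q_j = Σ (P_i / 10 mm) · U_{j−i}.
At t = 8 h (j=4): Q = (22.8/10)·10 + (27.6/10)·14 + (8.9/10)·20 = 79.2 m³/s.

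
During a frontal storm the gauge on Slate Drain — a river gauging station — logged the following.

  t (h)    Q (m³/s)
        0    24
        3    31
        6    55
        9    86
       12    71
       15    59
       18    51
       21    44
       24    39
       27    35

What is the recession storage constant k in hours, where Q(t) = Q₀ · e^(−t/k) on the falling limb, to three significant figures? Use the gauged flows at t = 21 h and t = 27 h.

On the falling limb, Q drops from 44 to 35 m³/s between t = 21 h and t = 27 h (Δt = 6 h).
k = −Δt / ln(Q₂/Q₁) = −6 / ln(35/44) = 26.2 h.

k ≈ 26.2 h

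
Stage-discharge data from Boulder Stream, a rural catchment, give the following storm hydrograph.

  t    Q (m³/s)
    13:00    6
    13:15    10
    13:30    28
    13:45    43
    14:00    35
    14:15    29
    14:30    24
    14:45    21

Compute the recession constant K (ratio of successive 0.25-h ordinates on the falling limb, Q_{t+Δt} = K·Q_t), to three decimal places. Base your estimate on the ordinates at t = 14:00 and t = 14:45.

Using the recession-limb readings at t = 14:00 and t = 14:45: Q falls from 35 to 21 m³/s over 3 intervals.
K = (Q₂/Q₁)^(1/3) = (21/35)^(1/3) = 0.843.

K ≈ 0.843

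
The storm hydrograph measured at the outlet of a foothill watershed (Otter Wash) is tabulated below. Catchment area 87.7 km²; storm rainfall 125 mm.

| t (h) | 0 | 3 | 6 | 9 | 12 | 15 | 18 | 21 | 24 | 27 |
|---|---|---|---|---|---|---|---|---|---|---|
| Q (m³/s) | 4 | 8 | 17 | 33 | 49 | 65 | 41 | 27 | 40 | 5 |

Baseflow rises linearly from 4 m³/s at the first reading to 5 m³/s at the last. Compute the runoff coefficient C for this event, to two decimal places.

ΣQ_DR = 244.0 m³/s; V = ΣQ_DR·Δt = 2.635 × 10^6 m³.
Runoff depth d = V / A = 30.05 mm.
C = d / P = 30.05 / 125 = 0.24.

C ≈ 0.24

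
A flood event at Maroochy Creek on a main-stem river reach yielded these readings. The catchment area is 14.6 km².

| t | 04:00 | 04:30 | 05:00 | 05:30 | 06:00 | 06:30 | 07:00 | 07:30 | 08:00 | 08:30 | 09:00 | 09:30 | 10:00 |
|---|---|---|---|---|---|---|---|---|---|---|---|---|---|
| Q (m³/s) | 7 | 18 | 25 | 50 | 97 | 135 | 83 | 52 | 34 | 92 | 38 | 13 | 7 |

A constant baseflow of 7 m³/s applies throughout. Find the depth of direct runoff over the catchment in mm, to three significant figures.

d ≈ 69.0 mm

Direct runoff: 0.0, 11.0, 18.0, 43.0, 90.0, 128.0, 76.0, 45.0, 27.0, 85.0, 31.0, 6.0, 0.0 m³/s; ΣQ_DR = 560.0 m³/s.
V = ΣQ_DR · Δt = 560.0 × 1800 s = 1.008 × 10^6 m³.
Over A = 14.6 km², depth = V / A = 69.0 mm.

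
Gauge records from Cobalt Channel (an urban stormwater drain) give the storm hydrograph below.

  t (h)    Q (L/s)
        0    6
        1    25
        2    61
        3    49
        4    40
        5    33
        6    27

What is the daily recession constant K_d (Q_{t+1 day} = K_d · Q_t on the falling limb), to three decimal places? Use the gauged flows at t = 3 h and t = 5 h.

Between t = 3 h and t = 5 h the flow falls from 49 to 33 L/s over 2×1 h = 2 h.
Per-interval ratio K = (33/49)^(1/2) = 0.8207; K_d = K^(24/1) = 0.009.

K_d ≈ 0.009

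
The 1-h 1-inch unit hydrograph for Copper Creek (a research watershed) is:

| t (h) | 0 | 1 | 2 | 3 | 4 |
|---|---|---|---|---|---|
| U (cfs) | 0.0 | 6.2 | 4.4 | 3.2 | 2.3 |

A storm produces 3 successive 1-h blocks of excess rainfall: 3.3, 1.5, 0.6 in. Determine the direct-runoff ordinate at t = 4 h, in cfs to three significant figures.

By discrete convolution, Q_j = Σ (P_i / 1 in) · U_{j−i}.
At t = 4 h (j=4): Q = (3.3/1)·2.3 + (1.5/1)·3.2 + (0.6/1)·4.4 = 15.0 cfs.

Q ≈ 15.0 cfs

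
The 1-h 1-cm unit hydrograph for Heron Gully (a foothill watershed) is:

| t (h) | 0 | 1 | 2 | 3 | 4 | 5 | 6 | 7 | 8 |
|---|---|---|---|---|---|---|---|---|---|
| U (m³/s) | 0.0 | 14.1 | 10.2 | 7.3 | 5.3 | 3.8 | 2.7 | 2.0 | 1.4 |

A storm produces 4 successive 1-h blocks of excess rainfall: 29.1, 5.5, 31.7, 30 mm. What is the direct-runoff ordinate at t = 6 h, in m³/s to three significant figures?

Q ≈ 48.6 m³/s

By discrete convolution, Q_j = Σ (P_i / 10 mm) · U_{j−i}.
At t = 6 h (j=6): Q = (29.1/10)·2.7 + (5.5/10)·3.8 + (31.7/10)·5.3 + (30/10)·7.3 = 48.6 m³/s.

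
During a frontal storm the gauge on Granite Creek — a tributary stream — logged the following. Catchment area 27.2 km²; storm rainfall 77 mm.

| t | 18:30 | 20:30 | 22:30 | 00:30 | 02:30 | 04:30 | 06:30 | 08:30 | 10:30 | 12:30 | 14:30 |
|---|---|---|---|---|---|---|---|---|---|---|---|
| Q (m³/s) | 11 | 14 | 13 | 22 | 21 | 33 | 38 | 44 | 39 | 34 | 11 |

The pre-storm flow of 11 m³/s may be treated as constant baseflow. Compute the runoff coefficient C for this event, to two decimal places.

C ≈ 0.55

ΣQ_DR = 159.0 m³/s; V = ΣQ_DR·Δt = 1.145 × 10^6 m³.
Runoff depth d = V / A = 42.09 mm.
C = d / P = 42.09 / 77 = 0.55.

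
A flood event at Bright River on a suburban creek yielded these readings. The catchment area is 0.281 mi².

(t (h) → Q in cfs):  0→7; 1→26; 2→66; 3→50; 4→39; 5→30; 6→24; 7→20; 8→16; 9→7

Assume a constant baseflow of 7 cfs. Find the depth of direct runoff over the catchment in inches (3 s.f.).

d ≈ 1.19 in

Direct runoff: 0.0, 19.0, 59.0, 43.0, 32.0, 23.0, 17.0, 13.0, 9.0, 0.0 cfs; ΣQ_DR = 215.0 cfs.
V = ΣQ_DR · Δt = 215.0 × 3600 s = 7.740 × 10^5 ft³.
Over A = 0.281 mi², depth = V / A = 1.19 in.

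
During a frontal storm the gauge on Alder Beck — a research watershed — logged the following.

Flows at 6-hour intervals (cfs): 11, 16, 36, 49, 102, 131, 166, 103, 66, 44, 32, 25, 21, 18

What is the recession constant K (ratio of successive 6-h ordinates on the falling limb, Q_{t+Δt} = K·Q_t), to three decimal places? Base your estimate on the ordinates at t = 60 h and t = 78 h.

Using the recession-limb readings at t = 60 h and t = 78 h: Q falls from 32 to 18 cfs over 3 intervals.
K = (Q₂/Q₁)^(1/3) = (18/32)^(1/3) = 0.825.

K ≈ 0.825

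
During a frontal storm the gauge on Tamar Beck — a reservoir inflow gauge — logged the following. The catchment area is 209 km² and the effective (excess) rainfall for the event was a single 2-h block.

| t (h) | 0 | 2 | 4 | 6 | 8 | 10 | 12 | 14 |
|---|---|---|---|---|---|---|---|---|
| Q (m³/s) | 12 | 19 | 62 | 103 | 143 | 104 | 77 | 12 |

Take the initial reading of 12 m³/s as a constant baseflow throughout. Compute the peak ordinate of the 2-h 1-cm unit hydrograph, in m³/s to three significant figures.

Direct runoff: 0.0, 7.0, 50.0, 91.0, 131.0, 92.0, 65.0, 0.0 m³/s; ΣQ_DR = 436.0 m³/s, peak = 131.0 m³/s.
Runoff depth d = ΣQ_DR·Δt / A = 436.0 × 7200 / (209 km²) = 15.02 mm.
The 1-cm UH is the DRH scaled by (10 mm)/d, so U_p = 131.0 × 10/15.02 = 87.2 m³/s.

U_p ≈ 87.2 m³/s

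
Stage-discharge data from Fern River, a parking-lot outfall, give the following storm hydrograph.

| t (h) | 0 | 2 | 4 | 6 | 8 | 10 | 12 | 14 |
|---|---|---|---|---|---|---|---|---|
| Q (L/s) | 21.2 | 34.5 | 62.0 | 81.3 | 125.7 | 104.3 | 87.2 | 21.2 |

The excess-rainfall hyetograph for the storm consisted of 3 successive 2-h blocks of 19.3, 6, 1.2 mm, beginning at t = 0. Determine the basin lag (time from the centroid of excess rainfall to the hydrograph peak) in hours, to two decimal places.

Centroid of excess rainfall: t_c = Σ P_i·t̄_i / ΣP_i = 1.6340 h (block centres at 1, 3, 5 h).
Hydrograph peak occurs at t = 8 h, so basin lag t_L = 8 − 1.6340 = 6.37 h.

t_L ≈ 6.37 h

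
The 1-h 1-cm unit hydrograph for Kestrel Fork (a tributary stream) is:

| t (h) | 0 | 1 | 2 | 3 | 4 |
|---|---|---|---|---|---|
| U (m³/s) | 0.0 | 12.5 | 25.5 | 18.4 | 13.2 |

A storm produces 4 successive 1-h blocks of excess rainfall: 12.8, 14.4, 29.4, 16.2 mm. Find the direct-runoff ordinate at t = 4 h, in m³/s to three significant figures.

By discrete convolution, Q_j = Σ (P_i / 10 mm) · U_{j−i}.
At t = 4 h (j=4): Q = (12.8/10)·13.2 + (14.4/10)·18.4 + (29.4/10)·25.5 + (16.2/10)·12.5 = 139 m³/s.

Q ≈ 139 m³/s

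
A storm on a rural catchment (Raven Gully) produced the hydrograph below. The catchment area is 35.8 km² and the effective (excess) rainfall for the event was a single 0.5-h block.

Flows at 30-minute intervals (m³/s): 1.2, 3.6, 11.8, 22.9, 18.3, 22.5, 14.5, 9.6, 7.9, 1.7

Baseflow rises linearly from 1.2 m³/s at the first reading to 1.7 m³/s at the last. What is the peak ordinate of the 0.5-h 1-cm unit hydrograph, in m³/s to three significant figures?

Direct runoff: 0.00, 2.34, 10.49, 21.53, 16.88, 21.02, 12.97, 8.01, 6.26, 0.00 m³/s; ΣQ_DR = 99.50 m³/s, peak = 21.53 m³/s.
Runoff depth d = ΣQ_DR·Δt / A = 99.50 × 1800 / (35.8 km²) = 5.003 mm.
The 1-cm UH is the DRH scaled by (10 mm)/d, so U_p = 21.53 × 10/5.003 = 43.0 m³/s.

U_p ≈ 43.0 m³/s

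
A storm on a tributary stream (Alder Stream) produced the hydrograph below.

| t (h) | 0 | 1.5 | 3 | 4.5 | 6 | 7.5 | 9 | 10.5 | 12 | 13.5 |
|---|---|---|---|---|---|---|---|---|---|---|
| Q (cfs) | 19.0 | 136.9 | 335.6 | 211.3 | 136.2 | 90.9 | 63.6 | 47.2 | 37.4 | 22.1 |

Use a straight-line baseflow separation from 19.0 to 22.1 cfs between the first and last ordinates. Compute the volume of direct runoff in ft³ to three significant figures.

Direct-runoff ordinates (Q − Q_b): 0.00, 117.56, 315.91, 191.27, 115.82, 70.18, 42.53, 25.79, 15.64, 0.00 cfs.
ΣQ_DR = 894.7 cfs.
With Δt = 1.5 h = 5400 s, V = ΣQ_DR · Δt = 894.7 × 5400 = 4.83 × 10^6 ft³.

V ≈ 4.83 × 10^6 ft³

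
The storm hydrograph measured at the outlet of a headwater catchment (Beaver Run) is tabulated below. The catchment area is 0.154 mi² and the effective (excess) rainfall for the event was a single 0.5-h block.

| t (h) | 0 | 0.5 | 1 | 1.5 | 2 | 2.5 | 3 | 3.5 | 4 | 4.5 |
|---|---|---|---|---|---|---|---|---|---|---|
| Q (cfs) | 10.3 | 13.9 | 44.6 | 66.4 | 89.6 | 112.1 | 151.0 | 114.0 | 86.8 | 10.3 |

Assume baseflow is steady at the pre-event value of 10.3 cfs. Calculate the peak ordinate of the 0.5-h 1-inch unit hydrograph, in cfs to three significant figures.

Direct runoff: 0.0, 3.6, 34.3, 56.1, 79.3, 101.8, 140.7, 103.7, 76.5, 0.0 cfs; ΣQ_DR = 596.0 cfs, peak = 140.7 cfs.
Runoff depth d = ΣQ_DR·Δt / A = 596.0 × 1800 / (0.154 mi²) = 2.999 in.
The 1-inch UH is the DRH scaled by (1 in)/d, so U_p = 140.7 × 1/2.999 = 46.9 cfs.

U_p ≈ 46.9 cfs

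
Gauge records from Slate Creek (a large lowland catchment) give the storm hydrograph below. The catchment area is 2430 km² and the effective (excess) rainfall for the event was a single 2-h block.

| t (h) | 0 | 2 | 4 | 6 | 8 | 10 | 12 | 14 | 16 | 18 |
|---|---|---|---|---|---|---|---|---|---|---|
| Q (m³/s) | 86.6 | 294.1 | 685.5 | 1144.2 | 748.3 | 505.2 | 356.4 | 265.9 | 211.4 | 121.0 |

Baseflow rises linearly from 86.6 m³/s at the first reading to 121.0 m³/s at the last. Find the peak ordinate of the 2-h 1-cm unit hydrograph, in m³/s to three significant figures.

Direct runoff: 0.00, 203.68, 591.26, 1046.13, 646.41, 399.49, 246.87, 152.54, 94.22, 0.00 m³/s; ΣQ_DR = 3381 m³/s, peak = 1046.13 m³/s.
Runoff depth d = ΣQ_DR·Δt / A = 3381 × 7200 / (2430 km²) = 10.02 mm.
The 1-cm UH is the DRH scaled by (10 mm)/d, so U_p = 1046.13 × 10/10.02 = 1040 m³/s.

U_p ≈ 1040 m³/s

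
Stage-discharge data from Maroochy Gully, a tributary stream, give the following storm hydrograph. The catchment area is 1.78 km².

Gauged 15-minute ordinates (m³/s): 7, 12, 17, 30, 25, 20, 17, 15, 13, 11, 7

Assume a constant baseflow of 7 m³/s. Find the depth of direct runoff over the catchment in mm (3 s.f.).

Direct runoff: 0.0, 5.0, 10.0, 23.0, 18.0, 13.0, 10.0, 8.0, 6.0, 4.0, 0.0 m³/s; ΣQ_DR = 97.00 m³/s.
V = ΣQ_DR · Δt = 97.00 × 900 s = 87300 m³.
Over A = 1.78 km², depth = V / A = 49.0 mm.

d ≈ 49.0 mm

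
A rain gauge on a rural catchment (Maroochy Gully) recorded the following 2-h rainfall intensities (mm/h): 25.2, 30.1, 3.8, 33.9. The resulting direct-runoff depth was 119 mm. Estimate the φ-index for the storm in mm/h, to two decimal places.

φ ≈ 9.90 mm/h

Only the 3 blocks with intensity above φ contribute runoff: 25.2, 30.1, 33.9 mm/h.
Σ(I−φ)·Δt = d  ⇒  (25.2+30.1+33.9 − 3φ)·2 = 119
φ = (89.20 − 119/2) / 3 = 9.90 mm/h.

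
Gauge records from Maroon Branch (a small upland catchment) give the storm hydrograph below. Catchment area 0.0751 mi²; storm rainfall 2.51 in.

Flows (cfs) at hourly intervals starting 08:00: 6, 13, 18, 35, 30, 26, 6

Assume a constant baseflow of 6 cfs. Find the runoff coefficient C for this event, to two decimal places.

C ≈ 0.76

ΣQ_DR = 92.00 cfs; V = ΣQ_DR·Δt = 3.312 × 10^5 ft³.
Runoff depth d = V / A = 1.898 in.
C = d / P = 1.898 / 2.51 = 0.76.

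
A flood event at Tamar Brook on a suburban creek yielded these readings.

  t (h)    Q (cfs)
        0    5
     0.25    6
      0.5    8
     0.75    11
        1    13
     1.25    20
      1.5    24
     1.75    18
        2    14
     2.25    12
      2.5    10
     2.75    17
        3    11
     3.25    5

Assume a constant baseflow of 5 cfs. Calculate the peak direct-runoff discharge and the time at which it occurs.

Subtracting baseflow gives direct-runoff ordinates: 0.0, 1.0, 3.0, 6.0, 8.0, 15.0, 19.0, 13.0, 9.0, 7.0, 5.0, 12.0, 6.0, 0.0 cfs.
The maximum is 19.0 cfs, occurring at the reading for t = 1.5 h.

Q_p = 19.0 cfs at t = 1.5 h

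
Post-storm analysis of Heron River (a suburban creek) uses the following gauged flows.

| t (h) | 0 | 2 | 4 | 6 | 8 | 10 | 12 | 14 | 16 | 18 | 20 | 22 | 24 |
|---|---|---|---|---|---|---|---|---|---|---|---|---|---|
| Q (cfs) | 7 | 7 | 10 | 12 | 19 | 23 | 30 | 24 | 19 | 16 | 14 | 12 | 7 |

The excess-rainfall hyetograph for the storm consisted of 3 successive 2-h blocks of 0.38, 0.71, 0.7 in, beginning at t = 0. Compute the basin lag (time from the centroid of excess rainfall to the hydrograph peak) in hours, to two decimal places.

t_L ≈ 8.64 h

Centroid of excess rainfall: t_c = Σ P_i·t̄_i / ΣP_i = 3.3575 h (block centres at 1, 3, 5 h).
Hydrograph peak occurs at t = 12 h, so basin lag t_L = 12 − 3.3575 = 8.64 h.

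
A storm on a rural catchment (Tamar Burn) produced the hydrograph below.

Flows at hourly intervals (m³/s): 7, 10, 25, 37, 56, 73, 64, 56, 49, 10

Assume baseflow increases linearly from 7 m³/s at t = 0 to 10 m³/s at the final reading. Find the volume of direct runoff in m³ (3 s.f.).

Direct-runoff ordinates (Q − Q_b): 0.00, 2.67, 17.33, 29.00, 47.67, 64.33, 55.00, 46.67, 39.33, 0.00 m³/s.
ΣQ_DR = 302.0 m³/s.
With Δt = 1 h = 3600 s, V = ΣQ_DR · Δt = 302.0 × 3600 = 1.09 × 10^6 m³.

V ≈ 1.09 × 10^6 m³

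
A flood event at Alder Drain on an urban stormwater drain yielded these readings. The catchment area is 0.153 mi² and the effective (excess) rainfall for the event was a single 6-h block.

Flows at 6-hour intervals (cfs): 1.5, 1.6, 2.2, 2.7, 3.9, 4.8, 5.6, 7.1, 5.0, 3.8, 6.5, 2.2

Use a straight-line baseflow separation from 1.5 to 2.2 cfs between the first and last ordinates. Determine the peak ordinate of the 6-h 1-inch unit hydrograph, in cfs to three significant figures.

U_p ≈ 3.43 cfs

Direct runoff: 0.00, 0.04, 0.57, 1.01, 2.15, 2.98, 3.72, 5.15, 2.99, 1.73, 4.36, 0.00 cfs; ΣQ_DR = 24.70 cfs, peak = 5.15 cfs.
Runoff depth d = ΣQ_DR·Δt / A = 24.70 × 21600 / (0.153 mi²) = 1.501 in.
The 1-inch UH is the DRH scaled by (1 in)/d, so U_p = 5.15 × 1/1.501 = 3.43 cfs.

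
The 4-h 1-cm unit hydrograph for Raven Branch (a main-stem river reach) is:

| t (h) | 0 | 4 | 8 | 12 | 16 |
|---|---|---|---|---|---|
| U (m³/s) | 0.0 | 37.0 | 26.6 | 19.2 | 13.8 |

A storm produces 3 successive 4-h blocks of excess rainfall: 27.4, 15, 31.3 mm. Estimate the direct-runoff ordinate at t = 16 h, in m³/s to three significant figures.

By discrete convolution, Q_j = Σ (P_i / 10 mm) · U_{j−i}.
At t = 16 h (j=4): Q = (27.4/10)·13.8 + (15/10)·19.2 + (31.3/10)·26.6 = 150 m³/s.

Q ≈ 150 m³/s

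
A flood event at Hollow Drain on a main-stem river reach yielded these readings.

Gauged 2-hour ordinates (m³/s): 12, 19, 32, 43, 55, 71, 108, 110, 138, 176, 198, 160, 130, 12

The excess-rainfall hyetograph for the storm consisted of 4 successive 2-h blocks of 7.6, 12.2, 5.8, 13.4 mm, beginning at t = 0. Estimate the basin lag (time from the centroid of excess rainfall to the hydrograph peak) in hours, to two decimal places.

t_L ≈ 15.72 h

Centroid of excess rainfall: t_c = Σ P_i·t̄_i / ΣP_i = 4.2821 h (block centres at 1, 3, 5, 7 h).
Hydrograph peak occurs at t = 20 h, so basin lag t_L = 20 − 4.2821 = 15.72 h.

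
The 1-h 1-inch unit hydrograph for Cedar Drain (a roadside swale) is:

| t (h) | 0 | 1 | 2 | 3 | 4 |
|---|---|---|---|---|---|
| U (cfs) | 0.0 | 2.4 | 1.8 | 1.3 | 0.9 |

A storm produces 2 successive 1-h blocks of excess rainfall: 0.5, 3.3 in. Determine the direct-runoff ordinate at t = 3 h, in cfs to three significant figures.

Q ≈ 6.59 cfs

By discrete convolution, Q_j = Σ (P_i / 1 in) · U_{j−i}.
At t = 3 h (j=3): Q = (0.5/1)·1.3 + (3.3/1)·1.8 = 6.59 cfs.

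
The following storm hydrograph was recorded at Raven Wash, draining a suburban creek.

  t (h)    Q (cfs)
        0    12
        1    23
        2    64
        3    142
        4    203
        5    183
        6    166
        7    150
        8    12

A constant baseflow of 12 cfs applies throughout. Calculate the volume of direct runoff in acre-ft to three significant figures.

V ≈ 70.0 acre-ft

Direct-runoff ordinates (Q − Q_b): 0.0, 11.0, 52.0, 130.0, 191.0, 171.0, 154.0, 138.0, 0.0 cfs.
ΣQ_DR = 847.0 cfs.
With Δt = 1 h = 3600 s, V = ΣQ_DR · Δt = 847.0 × 3600 = 3.05 × 10^6 ft³ = 70.0 acre-ft.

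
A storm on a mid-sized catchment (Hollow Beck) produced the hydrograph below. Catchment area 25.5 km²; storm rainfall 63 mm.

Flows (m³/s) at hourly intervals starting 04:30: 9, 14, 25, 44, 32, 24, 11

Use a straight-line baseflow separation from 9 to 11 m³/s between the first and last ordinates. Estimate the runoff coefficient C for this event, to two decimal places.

C ≈ 0.20

ΣQ_DR = 89.00 m³/s; V = ΣQ_DR·Δt = 3.204 × 10^5 m³.
Runoff depth d = V / A = 12.56 mm.
C = d / P = 12.56 / 63 = 0.20.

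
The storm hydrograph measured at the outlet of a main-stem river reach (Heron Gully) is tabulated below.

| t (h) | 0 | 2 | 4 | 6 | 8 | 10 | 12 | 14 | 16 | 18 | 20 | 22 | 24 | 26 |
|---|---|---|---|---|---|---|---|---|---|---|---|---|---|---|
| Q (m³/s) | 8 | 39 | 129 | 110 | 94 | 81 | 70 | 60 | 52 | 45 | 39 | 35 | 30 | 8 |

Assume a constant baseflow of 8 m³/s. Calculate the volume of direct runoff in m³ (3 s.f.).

V ≈ 4.95 × 10^6 m³

Direct-runoff ordinates (Q − Q_b): 0.0, 31.0, 121.0, 102.0, 86.0, 73.0, 62.0, 52.0, 44.0, 37.0, 31.0, 27.0, 22.0, 0.0 m³/s.
ΣQ_DR = 688.0 m³/s.
With Δt = 2 h = 7200 s, V = ΣQ_DR · Δt = 688.0 × 7200 = 4.95 × 10^6 m³.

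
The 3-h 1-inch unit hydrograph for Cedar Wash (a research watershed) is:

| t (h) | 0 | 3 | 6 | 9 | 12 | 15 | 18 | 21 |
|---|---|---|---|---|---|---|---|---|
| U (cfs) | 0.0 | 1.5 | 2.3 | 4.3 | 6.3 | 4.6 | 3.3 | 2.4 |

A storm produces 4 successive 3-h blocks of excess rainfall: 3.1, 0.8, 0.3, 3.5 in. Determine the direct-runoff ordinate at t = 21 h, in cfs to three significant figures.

By discrete convolution, Q_j = Σ (P_i / 1 in) · U_{j−i}.
At t = 21 h (j=7): Q = (3.1/1)·2.4 + (0.8/1)·3.3 + (0.3/1)·4.6 + (3.5/1)·6.3 = 33.5 cfs.

Q ≈ 33.5 cfs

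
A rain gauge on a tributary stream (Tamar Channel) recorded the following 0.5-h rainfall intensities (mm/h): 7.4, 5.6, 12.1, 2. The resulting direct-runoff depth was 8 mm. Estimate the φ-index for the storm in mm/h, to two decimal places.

Only the 3 blocks with intensity above φ contribute runoff: 7.4, 5.6, 12.1 mm/h.
Σ(I−φ)·Δt = d  ⇒  (7.4+5.6+12.1 − 3φ)·0.5 = 8
φ = (25.10 − 8/0.5) / 3 = 3.03 mm/h.

φ ≈ 3.03 mm/h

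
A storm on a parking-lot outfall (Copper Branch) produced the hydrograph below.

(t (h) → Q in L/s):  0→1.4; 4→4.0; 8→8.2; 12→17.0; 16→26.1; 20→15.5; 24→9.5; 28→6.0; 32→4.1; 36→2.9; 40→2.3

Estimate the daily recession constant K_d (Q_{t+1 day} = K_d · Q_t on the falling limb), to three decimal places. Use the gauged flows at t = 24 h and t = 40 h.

Between t = 24 h and t = 40 h the flow falls from 9.5 to 2.3 L/s over 4×4 h = 16 h.
Per-interval ratio K = (2.3/9.5)^(1/4) = 0.7015; K_d = K^(24/4) = 0.119.

K_d ≈ 0.119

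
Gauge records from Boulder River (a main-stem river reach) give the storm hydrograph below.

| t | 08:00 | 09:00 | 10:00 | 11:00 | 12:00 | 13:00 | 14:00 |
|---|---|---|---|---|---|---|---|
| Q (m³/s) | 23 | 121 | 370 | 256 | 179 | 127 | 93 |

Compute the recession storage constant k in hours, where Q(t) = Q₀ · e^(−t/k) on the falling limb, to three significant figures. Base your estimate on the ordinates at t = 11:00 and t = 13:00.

On the falling limb, Q drops from 256 to 127 m³/s between t = 11:00 and t = 13:00 (Δt = 2 h).
k = −Δt / ln(Q₂/Q₁) = −2 / ln(127/256) = 2.85 h.

k ≈ 2.85 h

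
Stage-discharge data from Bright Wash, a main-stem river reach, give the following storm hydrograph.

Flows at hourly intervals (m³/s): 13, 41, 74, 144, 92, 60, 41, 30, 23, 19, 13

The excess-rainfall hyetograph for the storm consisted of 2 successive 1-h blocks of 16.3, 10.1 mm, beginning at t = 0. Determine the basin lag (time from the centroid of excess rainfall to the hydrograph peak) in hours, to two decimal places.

t_L ≈ 2.12 h

Centroid of excess rainfall: t_c = Σ P_i·t̄_i / ΣP_i = 0.8826 h (block centres at 0.5, 1.5 h).
Hydrograph peak occurs at t = 3 h, so basin lag t_L = 3 − 0.8826 = 2.12 h.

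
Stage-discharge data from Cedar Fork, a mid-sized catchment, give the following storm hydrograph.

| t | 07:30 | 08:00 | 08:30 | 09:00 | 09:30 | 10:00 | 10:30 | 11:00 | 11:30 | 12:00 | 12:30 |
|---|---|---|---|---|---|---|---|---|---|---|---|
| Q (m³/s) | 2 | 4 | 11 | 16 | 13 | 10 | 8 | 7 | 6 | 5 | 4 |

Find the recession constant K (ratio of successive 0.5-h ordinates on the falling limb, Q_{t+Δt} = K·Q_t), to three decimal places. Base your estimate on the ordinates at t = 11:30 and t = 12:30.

Using the recession-limb readings at t = 11:30 and t = 12:30: Q falls from 6 to 4 m³/s over 2 intervals.
K = (Q₂/Q₁)^(1/2) = (4/6)^(1/2) = 0.816.

K ≈ 0.816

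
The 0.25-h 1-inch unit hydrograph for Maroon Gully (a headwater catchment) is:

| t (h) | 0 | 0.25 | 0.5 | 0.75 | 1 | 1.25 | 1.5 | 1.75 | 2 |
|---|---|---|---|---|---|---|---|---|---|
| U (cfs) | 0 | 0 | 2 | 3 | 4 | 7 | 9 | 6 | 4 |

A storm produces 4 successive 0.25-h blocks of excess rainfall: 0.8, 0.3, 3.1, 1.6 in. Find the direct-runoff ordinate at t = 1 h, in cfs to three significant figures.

By discrete convolution, Q_j = Σ (P_i / 1 in) · U_{j−i}.
At t = 1 h (j=4): Q = (0.8/1)·4 + (0.3/1)·3 + (3.1/1)·2 + (1.6/1)·0 = 10.3 cfs.

Q ≈ 10.3 cfs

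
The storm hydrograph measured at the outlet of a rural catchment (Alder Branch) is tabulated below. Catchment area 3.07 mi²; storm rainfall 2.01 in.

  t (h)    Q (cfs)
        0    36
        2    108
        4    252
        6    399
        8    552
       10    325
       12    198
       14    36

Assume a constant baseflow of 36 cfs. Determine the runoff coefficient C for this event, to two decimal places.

ΣQ_DR = 1618 cfs; V = ΣQ_DR·Δt = 1.165 × 10^7 ft³.
Runoff depth d = V / A = 1.633 in.
C = d / P = 1.633 / 2.01 = 0.81.

C ≈ 0.81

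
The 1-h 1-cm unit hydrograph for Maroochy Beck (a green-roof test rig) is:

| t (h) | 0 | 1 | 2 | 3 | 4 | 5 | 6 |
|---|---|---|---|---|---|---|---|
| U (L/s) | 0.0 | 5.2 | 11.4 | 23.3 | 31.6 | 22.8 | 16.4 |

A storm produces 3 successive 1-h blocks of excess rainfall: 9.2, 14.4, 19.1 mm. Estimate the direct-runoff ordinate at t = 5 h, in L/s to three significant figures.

Q ≈ 111 L/s

By discrete convolution, Q_j = Σ (P_i / 10 mm) · U_{j−i}.
At t = 5 h (j=5): Q = (9.2/10)·22.8 + (14.4/10)·31.6 + (19.1/10)·23.3 = 111 L/s.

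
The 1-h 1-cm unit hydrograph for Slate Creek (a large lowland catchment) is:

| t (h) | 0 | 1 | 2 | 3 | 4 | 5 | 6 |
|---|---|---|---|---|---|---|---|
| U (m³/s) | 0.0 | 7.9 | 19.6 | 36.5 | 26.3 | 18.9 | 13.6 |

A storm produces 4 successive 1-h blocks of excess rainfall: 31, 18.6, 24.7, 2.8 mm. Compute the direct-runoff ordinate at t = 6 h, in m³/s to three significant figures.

By discrete convolution, Q_j = Σ (P_i / 10 mm) · U_{j−i}.
At t = 6 h (j=6): Q = (31/10)·13.6 + (18.6/10)·18.9 + (24.7/10)·26.3 + (2.8/10)·36.5 = 152 m³/s.

Q ≈ 152 m³/s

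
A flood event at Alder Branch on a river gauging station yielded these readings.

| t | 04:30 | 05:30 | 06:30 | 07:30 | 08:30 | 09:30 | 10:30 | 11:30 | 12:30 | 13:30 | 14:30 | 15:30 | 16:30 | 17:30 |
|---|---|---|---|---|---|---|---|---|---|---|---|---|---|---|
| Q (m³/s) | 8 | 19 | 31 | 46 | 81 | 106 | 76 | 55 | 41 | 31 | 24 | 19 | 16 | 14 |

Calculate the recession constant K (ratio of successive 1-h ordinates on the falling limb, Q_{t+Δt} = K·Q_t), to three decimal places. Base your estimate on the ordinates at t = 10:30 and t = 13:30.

Using the recession-limb readings at t = 10:30 and t = 13:30: Q falls from 76 to 31 m³/s over 3 intervals.
K = (Q₂/Q₁)^(1/3) = (31/76)^(1/3) = 0.742.

K ≈ 0.742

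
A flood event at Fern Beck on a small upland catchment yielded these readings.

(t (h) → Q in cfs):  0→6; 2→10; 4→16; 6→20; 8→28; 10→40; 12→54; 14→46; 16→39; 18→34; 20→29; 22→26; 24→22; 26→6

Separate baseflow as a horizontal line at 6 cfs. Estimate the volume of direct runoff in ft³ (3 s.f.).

Direct-runoff ordinates (Q − Q_b): 0.0, 4.0, 10.0, 14.0, 22.0, 34.0, 48.0, 40.0, 33.0, 28.0, 23.0, 20.0, 16.0, 0.0 cfs.
ΣQ_DR = 292.0 cfs.
With Δt = 2 h = 7200 s, V = ΣQ_DR · Δt = 292.0 × 7200 = 2.10 × 10^6 ft³.

V ≈ 2.10 × 10^6 ft³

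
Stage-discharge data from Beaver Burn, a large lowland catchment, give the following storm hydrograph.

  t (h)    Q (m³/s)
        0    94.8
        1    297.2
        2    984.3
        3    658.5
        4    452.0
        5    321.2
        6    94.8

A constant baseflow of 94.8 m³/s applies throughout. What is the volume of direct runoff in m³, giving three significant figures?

V ≈ 8.06 × 10^6 m³

Direct-runoff ordinates (Q − Q_b): 0.0, 202.4, 889.5, 563.7, 357.2, 226.4, 0.0 m³/s.
ΣQ_DR = 2239 m³/s.
With Δt = 1 h = 3600 s, V = ΣQ_DR · Δt = 2239 × 3600 = 8.06 × 10^6 m³.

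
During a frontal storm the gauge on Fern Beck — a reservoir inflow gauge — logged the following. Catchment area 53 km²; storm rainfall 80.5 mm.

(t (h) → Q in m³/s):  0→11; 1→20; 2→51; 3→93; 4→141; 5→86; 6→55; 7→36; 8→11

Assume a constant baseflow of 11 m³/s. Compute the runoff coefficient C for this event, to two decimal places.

C ≈ 0.34

ΣQ_DR = 405.0 m³/s; V = ΣQ_DR·Δt = 1.458 × 10^6 m³.
Runoff depth d = V / A = 27.51 mm.
C = d / P = 27.51 / 80.5 = 0.34.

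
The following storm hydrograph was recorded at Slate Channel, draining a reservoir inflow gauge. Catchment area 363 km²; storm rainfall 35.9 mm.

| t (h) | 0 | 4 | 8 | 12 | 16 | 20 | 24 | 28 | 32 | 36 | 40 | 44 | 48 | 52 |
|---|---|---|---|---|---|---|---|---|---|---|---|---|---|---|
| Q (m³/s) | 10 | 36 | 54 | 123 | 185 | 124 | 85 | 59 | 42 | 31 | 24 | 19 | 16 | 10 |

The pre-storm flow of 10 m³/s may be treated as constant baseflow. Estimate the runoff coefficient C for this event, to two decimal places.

C ≈ 0.75

ΣQ_DR = 678.0 m³/s; V = ΣQ_DR·Δt = 9.763 × 10^6 m³.
Runoff depth d = V / A = 26.90 mm.
C = d / P = 26.90 / 35.9 = 0.75.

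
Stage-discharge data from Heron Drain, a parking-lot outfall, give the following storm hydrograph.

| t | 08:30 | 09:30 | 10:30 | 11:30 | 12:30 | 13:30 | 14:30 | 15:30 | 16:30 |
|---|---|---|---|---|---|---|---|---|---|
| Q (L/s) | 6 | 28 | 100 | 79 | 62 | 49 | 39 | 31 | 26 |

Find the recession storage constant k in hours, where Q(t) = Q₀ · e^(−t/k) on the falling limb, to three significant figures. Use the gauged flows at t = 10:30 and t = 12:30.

k ≈ 4.18 h

On the falling limb, Q drops from 100 to 62 L/s between t = 10:30 and t = 12:30 (Δt = 2 h).
k = −Δt / ln(Q₂/Q₁) = −2 / ln(62/100) = 4.18 h.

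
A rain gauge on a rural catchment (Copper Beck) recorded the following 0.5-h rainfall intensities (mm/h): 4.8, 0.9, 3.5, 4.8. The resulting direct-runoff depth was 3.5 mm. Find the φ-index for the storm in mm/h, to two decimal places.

Only the 3 blocks with intensity above φ contribute runoff: 4.8, 3.5, 4.8 mm/h.
Σ(I−φ)·Δt = d  ⇒  (4.8+3.5+4.8 − 3φ)·0.5 = 3.5
φ = (13.10 − 3.5/0.5) / 3 = 2.03 mm/h.

φ ≈ 2.03 mm/h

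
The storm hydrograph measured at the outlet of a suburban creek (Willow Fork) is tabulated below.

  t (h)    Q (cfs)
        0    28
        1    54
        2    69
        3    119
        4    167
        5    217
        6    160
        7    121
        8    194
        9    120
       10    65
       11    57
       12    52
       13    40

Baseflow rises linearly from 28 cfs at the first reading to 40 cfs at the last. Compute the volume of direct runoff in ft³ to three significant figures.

V ≈ 3.55 × 10^6 ft³

Direct-runoff ordinates (Q − Q_b): 0.00, 25.08, 39.15, 88.23, 135.31, 184.38, 126.46, 86.54, 158.62, 83.69, 27.77, 18.85, 12.92, 0.00 cfs.
ΣQ_DR = 987.0 cfs.
With Δt = 1 h = 3600 s, V = ΣQ_DR · Δt = 987.0 × 3600 = 3.55 × 10^6 ft³.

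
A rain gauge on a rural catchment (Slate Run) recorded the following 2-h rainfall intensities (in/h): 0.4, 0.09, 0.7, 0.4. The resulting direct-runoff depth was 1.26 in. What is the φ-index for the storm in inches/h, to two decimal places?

φ ≈ 0.29 in/h

Only the 3 blocks with intensity above φ contribute runoff: 0.4, 0.7, 0.4 in/h.
Σ(I−φ)·Δt = d  ⇒  (0.4+0.7+0.4 − 3φ)·2 = 1.26
φ = (1.500 − 1.26/2) / 3 = 0.29 in/h.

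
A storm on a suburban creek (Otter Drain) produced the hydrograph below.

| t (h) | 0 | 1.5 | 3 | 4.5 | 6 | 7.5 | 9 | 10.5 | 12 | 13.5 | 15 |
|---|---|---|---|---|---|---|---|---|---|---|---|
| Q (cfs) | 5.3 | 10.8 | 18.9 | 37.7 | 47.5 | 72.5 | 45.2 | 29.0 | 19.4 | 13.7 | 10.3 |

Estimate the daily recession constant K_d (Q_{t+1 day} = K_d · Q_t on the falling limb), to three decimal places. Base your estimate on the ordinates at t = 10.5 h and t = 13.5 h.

K_d ≈ 0.002

Between t = 10.5 h and t = 13.5 h the flow falls from 29.0 to 13.7 cfs over 2×1.5 h = 3 h.
Per-interval ratio K = (13.7/29.0)^(1/2) = 0.6873; K_d = K^(24/1.5) = 0.002.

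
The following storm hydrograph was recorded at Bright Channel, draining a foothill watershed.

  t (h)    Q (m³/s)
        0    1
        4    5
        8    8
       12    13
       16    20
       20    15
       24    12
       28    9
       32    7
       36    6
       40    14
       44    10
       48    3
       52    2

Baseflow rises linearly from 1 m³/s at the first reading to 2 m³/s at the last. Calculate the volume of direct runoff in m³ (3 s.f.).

Direct-runoff ordinates (Q − Q_b): 0.00, 3.92, 6.85, 11.77, 18.69, 13.62, 10.54, 7.46, 5.38, 4.31, 12.23, 8.15, 1.08, 0.00 m³/s.
ΣQ_DR = 104.0 m³/s.
With Δt = 4 h = 14400 s, V = ΣQ_DR · Δt = 104.0 × 14400 = 1.50 × 10^6 m³.

V ≈ 1.50 × 10^6 m³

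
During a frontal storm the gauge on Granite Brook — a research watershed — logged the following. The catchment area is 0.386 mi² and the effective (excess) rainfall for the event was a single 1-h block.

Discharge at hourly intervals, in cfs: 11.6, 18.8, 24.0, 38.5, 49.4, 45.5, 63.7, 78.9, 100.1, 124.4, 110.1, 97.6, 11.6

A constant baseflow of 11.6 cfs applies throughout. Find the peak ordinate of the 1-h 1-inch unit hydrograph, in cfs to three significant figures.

U_p ≈ 45.1 cfs

Direct runoff: 0.0, 7.2, 12.4, 26.9, 37.8, 33.9, 52.1, 67.3, 88.5, 112.8, 98.5, 86.0, 0.0 cfs; ΣQ_DR = 623.4 cfs, peak = 112.8 cfs.
Runoff depth d = ΣQ_DR·Δt / A = 623.4 × 3600 / (0.386 mi²) = 2.503 in.
The 1-inch UH is the DRH scaled by (1 in)/d, so U_p = 112.8 × 1/2.503 = 45.1 cfs.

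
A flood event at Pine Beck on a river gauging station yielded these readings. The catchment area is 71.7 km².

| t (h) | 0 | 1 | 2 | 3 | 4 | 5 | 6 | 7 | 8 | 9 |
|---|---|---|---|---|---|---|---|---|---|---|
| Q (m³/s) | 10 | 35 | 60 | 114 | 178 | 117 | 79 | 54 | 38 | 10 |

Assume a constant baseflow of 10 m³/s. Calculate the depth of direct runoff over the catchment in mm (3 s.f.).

Direct runoff: 0.0, 25.0, 50.0, 104.0, 168.0, 107.0, 69.0, 44.0, 28.0, 0.0 m³/s; ΣQ_DR = 595.0 m³/s.
V = ΣQ_DR · Δt = 595.0 × 3600 s = 2.142 × 10^6 m³.
Over A = 71.7 km², depth = V / A = 29.9 mm.

d ≈ 29.9 mm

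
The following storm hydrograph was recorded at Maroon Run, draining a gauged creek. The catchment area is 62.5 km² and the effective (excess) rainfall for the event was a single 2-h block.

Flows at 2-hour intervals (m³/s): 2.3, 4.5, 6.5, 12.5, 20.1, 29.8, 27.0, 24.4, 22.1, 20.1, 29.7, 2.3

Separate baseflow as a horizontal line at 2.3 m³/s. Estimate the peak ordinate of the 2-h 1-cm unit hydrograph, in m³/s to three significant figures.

Direct runoff: 0.0, 2.2, 4.2, 10.2, 17.8, 27.5, 24.7, 22.1, 19.8, 17.8, 27.4, 0.0 m³/s; ΣQ_DR = 173.7 m³/s, peak = 27.5 m³/s.
Runoff depth d = ΣQ_DR·Δt / A = 173.7 × 7200 / (62.5 km²) = 20.01 mm.
The 1-cm UH is the DRH scaled by (10 mm)/d, so U_p = 27.5 × 10/20.01 = 13.7 m³/s.

U_p ≈ 13.7 m³/s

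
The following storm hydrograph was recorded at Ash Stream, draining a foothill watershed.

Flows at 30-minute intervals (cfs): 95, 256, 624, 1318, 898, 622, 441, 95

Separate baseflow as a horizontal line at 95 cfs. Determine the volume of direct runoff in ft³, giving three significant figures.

Direct-runoff ordinates (Q − Q_b): 0.0, 161.0, 529.0, 1223.0, 803.0, 527.0, 346.0, 0.0 cfs.
ΣQ_DR = 3589 cfs.
With Δt = 0.5 h = 1800 s, V = ΣQ_DR · Δt = 3589 × 1800 = 6.46 × 10^6 ft³.

V ≈ 6.46 × 10^6 ft³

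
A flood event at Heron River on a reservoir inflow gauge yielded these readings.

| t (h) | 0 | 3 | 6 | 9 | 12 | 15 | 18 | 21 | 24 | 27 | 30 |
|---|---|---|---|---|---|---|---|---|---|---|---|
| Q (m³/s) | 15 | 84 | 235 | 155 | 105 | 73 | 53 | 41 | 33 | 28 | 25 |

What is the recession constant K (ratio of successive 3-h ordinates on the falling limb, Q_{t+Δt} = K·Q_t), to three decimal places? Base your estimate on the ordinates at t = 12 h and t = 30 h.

K ≈ 0.787

Using the recession-limb readings at t = 12 h and t = 30 h: Q falls from 105 to 25 m³/s over 6 intervals.
K = (Q₂/Q₁)^(1/6) = (25/105)^(1/6) = 0.787.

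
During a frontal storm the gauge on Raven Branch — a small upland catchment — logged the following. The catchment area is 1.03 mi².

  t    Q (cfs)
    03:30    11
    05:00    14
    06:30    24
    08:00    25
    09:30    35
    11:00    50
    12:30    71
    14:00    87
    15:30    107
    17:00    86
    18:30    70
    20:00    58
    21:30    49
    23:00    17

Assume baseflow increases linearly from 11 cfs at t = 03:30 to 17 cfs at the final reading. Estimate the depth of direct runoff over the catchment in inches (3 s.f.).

Direct runoff: 0.00, 2.54, 12.08, 12.62, 22.15, 36.69, 57.23, 72.77, 92.31, 70.85, 54.38, 41.92, 32.46, 0.00 cfs; ΣQ_DR = 508.0 cfs.
V = ΣQ_DR · Δt = 508.0 × 5400 s = 2.743 × 10^6 ft³.
Over A = 1.03 mi², depth = V / A = 1.15 in.

d ≈ 1.15 in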